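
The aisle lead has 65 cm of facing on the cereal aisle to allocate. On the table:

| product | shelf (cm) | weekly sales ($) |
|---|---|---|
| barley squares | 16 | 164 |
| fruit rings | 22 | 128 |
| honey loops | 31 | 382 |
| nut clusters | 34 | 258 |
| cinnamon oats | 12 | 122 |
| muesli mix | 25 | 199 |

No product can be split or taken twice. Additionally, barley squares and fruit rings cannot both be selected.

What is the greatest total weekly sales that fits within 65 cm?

Taking barley squares + honey loops + cinnamon oats: 59 cm used, 668 in weekly sales.
Next best is honey loops + nut clusters at 640 (65 cm) — short by 28.

668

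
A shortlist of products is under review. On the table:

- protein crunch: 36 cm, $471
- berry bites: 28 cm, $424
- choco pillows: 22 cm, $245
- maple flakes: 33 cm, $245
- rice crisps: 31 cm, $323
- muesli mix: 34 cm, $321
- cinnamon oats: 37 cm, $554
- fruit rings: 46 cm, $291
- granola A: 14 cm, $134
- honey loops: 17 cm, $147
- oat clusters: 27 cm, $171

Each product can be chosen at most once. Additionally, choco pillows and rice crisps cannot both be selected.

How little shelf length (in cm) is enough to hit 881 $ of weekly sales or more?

64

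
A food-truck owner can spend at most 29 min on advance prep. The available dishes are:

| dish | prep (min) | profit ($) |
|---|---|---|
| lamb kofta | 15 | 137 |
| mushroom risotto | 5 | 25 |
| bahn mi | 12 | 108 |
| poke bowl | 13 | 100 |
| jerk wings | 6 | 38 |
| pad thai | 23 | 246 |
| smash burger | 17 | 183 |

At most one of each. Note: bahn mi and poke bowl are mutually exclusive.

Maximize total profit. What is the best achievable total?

291

Bahn mi + smash burger uses 29 of the 29 min and totals 291.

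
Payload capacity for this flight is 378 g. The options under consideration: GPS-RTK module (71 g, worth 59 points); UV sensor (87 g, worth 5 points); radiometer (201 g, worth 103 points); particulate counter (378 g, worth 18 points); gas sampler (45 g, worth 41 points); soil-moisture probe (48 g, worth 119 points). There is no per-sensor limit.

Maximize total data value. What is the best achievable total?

833

Density check — soil-moisture probe 2.48, gas sampler 0.91, GPS-RTK module 0.83, radiometer 0.51 are the best per g.
Best packing: 7×soil-moisture probe — 336 g, 833 total.
Every other selection either busts 378 g or fails to beat 833.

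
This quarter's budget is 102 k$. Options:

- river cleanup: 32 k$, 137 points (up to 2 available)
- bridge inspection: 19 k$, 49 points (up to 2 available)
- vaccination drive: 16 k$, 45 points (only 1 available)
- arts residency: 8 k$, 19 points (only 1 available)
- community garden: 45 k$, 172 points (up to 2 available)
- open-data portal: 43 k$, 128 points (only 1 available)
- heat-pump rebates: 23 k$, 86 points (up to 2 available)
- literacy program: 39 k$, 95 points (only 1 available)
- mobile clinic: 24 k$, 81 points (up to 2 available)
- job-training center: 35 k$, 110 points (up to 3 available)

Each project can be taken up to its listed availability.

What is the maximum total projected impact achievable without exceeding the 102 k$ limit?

A density-first pass picks 2×river cleanup + arts residency + heat-pump rebates — 379 at 95 k$.
Dropping river cleanup and arts residency frees 40 k$; slotting in community garden (45 k$) lifts the total to 395 at 100 k$.
The spare 2 k$ is too small for any remaining project, and no exchange beats 395.

395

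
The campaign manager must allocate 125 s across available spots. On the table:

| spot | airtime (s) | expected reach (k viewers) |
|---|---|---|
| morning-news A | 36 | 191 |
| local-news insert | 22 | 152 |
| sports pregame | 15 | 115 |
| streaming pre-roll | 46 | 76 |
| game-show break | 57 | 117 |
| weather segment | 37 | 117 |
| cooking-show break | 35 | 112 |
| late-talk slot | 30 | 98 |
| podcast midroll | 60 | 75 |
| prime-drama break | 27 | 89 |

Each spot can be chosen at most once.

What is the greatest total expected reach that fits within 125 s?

575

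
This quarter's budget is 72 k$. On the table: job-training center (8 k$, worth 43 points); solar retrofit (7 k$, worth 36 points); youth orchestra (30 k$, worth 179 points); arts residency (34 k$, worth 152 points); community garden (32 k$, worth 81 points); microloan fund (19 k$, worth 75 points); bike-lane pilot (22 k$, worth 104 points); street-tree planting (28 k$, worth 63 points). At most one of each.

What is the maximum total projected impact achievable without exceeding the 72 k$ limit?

Ranking by ratio (projected impact/k$): youth orchestra 5.97, job-training center 5.38, solar retrofit 5.14.
The ratio heuristic lands on job-training center + solar retrofit + youth orchestra + bike-lane pilot (362) but leaves 5 k$ idle.
Replace solar retrofit and bike-lane pilot with arts residency: the trade gains 12 net, giving 374 at 72 k$.

374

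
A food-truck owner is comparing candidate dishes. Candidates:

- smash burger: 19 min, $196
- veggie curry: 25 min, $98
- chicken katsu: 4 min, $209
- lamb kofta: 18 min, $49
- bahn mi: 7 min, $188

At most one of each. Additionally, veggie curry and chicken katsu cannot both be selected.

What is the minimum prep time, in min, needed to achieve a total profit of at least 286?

11

Need the lightest bundle worth ≥ 286.
chicken katsu + bahn mi: 397 profit at 11 min.
Below 11 min the best achievable stays under 286.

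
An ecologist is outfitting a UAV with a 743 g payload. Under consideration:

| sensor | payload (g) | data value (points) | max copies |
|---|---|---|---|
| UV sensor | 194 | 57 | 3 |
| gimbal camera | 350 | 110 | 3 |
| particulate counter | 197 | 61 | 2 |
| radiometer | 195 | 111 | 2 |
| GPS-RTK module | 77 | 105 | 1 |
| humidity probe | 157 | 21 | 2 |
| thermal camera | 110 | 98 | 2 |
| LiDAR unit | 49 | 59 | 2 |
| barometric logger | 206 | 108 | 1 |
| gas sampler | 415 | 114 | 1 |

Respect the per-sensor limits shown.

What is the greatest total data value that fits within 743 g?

582

A density-first pass picks radiometer + GPS-RTK module + 2×thermal camera + 2×LiDAR unit — 530 at 590 g.
Dropping LiDAR unit frees 49 g; slotting in radiometer (195 g) lifts the total to 582 at 736 g.
Nothing else within 743 g beats 582.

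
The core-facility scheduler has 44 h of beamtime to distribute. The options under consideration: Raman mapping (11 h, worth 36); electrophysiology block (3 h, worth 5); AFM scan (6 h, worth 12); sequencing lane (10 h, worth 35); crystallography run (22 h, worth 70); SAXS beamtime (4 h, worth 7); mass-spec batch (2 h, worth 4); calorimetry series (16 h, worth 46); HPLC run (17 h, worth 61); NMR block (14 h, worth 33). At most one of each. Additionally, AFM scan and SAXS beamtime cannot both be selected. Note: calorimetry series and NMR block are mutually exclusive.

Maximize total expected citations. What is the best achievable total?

Ranking by ratio (expected citations/h): HPLC run 3.59, sequencing lane 3.50, Raman mapping 3.27.
Raman mapping + AFM scan + sequencing lane + HPLC run uses 44 of the 44 h and totals 144.

144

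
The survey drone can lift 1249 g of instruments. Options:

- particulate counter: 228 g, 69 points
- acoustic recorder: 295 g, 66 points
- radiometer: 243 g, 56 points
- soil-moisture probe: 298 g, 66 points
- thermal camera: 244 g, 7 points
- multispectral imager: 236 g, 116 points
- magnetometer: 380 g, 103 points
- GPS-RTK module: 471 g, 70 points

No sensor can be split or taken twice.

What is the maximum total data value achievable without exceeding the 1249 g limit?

354

By data value per g: multispectral imager 0.49, particulate counter 0.30, magnetometer 0.27, radiometer 0.23 lead.
Taking the top-ratio sensors first gives particulate counter + radiometer + multispectral imager + magnetometer for 344 (1087 g).
The 243 g tied up in radiometer is better spent on acoustic recorder — total rises to 354 (1139 g).
Particulate counter + soil-moisture probe + multispectral imager + magnetometer matches that 354 at 1142 g; no feasible combination exceeds it.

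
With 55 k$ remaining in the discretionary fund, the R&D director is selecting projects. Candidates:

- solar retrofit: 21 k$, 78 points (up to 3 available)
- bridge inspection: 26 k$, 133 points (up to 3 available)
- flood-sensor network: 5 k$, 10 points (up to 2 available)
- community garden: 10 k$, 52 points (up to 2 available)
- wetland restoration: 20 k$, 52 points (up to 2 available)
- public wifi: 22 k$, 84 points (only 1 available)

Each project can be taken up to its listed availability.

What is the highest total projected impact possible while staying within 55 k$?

266

Ranking by ratio (projected impact/k$): community garden 5.20, bridge inspection 5.12, public wifi 3.82, solar retrofit 3.71.
Taking the top-ratio projects first gives bridge inspection + flood-sensor network + 2×community garden for 247 (51 k$).
The 25 k$ tied up in flood-sensor network and 2×community garden is better spent on bridge inspection — total rises to 266 (52 k$).
Every other selection either busts 55 k$ or exceeds an availability limit or fails to beat 266.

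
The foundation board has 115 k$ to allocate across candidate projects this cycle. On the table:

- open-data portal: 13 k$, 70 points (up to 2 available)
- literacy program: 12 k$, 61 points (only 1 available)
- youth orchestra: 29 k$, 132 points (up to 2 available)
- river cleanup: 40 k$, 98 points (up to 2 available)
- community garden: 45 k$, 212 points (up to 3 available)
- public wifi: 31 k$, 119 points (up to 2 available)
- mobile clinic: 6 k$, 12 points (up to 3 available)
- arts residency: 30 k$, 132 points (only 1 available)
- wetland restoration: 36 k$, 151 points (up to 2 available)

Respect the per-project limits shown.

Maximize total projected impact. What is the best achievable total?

555

Ranking by ratio (projected impact/k$): open-data portal 5.38, literacy program 5.08, community garden 4.71, youth orchestra 4.55.
A density-first pass picks 2×open-data portal + literacy program + youth orchestra + community garden — 545 at 112 k$.
The 42 k$ tied up in open-data portal and youth orchestra is better spent on community garden — total rises to 555 (115 k$).
Every other selection either busts 115 k$ or exceeds an availability limit or fails to beat 555.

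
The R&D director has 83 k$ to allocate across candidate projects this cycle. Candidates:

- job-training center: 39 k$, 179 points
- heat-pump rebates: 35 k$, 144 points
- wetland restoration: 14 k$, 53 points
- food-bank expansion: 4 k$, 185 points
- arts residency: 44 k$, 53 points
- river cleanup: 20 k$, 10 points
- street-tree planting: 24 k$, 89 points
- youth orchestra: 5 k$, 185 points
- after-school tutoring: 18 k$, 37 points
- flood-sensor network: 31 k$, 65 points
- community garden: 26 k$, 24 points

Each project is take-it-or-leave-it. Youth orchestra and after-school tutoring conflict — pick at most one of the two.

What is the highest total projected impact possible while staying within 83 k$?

Ranking by ratio (projected impact/k$): food-bank expansion 46.25, youth orchestra 37.00, job-training center 4.59.
The ratio ordering already packs tightly: job-training center + heat-pump rebates + food-bank expansion + youth orchestra, 83 k$, 693.
Nothing else feasible within 83 k$ beats 693.

693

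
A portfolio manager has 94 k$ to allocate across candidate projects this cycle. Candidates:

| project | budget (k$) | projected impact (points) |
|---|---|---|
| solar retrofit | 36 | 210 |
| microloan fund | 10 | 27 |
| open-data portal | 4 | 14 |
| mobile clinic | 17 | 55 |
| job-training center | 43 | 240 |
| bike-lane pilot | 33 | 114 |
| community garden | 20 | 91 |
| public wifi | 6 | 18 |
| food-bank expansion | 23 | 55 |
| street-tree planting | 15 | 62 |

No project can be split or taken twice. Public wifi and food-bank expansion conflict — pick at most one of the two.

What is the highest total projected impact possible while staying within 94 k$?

512

Density check — solar retrofit 5.83, job-training center 5.58, community garden 4.55, street-tree planting 4.13 are the best per k$.
Best packing: solar retrofit + job-training center + street-tree planting — 94 k$, 512 total.
Runner-up solar retrofit + microloan fund + open-data portal + job-training center tops out at 491.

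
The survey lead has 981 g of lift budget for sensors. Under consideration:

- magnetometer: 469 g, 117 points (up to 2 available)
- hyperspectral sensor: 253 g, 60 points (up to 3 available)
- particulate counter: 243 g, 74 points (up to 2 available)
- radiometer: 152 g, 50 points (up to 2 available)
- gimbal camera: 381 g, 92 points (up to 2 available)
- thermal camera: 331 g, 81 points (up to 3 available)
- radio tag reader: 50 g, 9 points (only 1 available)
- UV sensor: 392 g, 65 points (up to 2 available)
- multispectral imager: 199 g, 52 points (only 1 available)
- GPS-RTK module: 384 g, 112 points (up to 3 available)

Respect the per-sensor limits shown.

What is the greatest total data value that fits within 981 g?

Greedy by ratio would take 2×particulate counter + 2×radiometer + radio tag reader: 840 g used, total 257.
Dropping particulate counter frees 243 g; slotting in GPS-RTK module (384 g) lifts the total to 295 at 981 g.
That's the maximum — no swap from here does better than 295.

295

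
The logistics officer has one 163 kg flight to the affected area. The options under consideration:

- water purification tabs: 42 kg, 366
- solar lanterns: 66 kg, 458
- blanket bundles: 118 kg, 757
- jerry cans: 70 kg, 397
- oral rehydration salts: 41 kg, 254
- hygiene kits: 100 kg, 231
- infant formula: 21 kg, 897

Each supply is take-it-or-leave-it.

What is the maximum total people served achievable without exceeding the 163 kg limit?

1752

The ratio heuristic lands on water purification tabs + solar lanterns + infant formula (1721) but leaves 34 kg idle.
Dropping water purification tabs frees 42 kg; slotting in jerry cans (70 kg) lifts the total to 1752 at 157 kg.
Next best is water purification tabs + solar lanterns + infant formula at 1721 (129 kg) — short by 31.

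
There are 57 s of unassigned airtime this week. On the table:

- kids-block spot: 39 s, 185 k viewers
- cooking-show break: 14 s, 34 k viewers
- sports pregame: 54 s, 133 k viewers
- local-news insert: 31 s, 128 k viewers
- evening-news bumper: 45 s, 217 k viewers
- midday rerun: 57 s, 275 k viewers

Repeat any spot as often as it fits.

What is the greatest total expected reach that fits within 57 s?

Best packing: midday rerun — 57 s, 275 total.

275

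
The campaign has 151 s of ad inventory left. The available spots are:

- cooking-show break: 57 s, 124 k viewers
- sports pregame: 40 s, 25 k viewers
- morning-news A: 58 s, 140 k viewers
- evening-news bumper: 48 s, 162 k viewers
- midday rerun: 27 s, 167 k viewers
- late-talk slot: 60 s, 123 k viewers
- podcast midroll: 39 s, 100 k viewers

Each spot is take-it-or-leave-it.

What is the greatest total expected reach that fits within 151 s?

469

Greedy by ratio would take evening-news bumper + midday rerun + podcast midroll: 114 s used, total 429.
Replace podcast midroll with morning-news A: the trade gains 40 net, giving 469 at 133 s.
Runner-up cooking-show break + evening-news bumper + midday rerun tops out at 453.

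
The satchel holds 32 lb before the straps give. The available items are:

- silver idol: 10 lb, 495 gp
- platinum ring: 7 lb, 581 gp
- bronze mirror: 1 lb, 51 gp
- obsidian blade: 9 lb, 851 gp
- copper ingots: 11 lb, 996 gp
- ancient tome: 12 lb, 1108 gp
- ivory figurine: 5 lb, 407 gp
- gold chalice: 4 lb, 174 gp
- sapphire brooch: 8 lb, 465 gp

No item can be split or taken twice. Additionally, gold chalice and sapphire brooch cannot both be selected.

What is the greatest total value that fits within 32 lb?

Taking obsidian blade + copper ingots + ancient tome: 32 lb used, 2955 in value.
Nothing else feasible within 32 lb beats 2955.

2955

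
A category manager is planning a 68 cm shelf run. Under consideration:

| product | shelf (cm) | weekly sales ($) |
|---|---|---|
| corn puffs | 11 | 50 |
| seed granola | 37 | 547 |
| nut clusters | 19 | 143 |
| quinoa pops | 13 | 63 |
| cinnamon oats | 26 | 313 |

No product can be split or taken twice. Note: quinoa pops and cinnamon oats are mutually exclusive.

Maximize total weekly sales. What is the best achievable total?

860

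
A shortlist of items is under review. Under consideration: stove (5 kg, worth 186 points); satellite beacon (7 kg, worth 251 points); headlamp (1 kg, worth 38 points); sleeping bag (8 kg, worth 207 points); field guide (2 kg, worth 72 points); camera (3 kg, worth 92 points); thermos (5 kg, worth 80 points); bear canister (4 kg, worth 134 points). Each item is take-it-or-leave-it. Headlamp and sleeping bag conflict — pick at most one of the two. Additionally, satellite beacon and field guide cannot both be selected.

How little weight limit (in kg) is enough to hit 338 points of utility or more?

10

Look for the lowest-weight combination reaching 338.
satellite beacon + camera: 343 utility at 10 kg.
Any bundle with less than 10 kg falls short of 338.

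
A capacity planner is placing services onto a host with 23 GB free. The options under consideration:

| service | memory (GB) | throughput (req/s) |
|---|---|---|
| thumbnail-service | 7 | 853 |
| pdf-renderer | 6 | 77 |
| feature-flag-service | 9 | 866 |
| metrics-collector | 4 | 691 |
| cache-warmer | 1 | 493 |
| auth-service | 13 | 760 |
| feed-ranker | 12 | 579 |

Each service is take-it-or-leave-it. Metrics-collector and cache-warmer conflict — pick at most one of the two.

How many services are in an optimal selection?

3

Best achievable throughput is 2410.
For example thumbnail-service + feature-flag-service + metrics-collector achieves it, using 20 GB.
Any selection reaching 2410 contains exactly 3 services.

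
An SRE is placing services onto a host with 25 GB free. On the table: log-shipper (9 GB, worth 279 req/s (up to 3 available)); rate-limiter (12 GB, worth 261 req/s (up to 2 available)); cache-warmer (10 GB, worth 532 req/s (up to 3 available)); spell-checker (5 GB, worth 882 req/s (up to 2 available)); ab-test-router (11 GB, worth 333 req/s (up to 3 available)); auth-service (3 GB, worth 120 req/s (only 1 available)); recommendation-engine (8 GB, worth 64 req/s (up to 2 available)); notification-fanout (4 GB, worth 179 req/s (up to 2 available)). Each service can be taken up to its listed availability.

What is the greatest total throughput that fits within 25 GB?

Density check — spell-checker 176.40, cache-warmer 53.20, notification-fanout 44.75, auth-service 40.00 are the best per GB.
The ratio ordering already packs tightly: cache-warmer + 2×spell-checker + notification-fanout, 24 GB, 2475.
Nothing else within 25 GB beats 2475.

2475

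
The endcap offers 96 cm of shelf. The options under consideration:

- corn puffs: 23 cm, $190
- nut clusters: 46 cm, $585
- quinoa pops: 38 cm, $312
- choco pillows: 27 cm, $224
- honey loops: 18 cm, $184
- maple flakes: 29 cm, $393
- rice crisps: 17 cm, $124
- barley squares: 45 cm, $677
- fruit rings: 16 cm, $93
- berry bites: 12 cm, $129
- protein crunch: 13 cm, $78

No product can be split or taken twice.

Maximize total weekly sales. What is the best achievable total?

By weekly sales per cm: barley squares 15.04, maple flakes 13.55, nut clusters 12.72, berry bites 10.75 lead.
The ratio heuristic lands on maple flakes + barley squares + berry bites (1199) but leaves 10 cm idle.
Dropping maple flakes and berry bites frees 41 cm; slotting in nut clusters (46 cm) lifts the total to 1262 at 91 cm.
Runner-up honey loops + maple flakes + barley squares tops out at 1254.

1262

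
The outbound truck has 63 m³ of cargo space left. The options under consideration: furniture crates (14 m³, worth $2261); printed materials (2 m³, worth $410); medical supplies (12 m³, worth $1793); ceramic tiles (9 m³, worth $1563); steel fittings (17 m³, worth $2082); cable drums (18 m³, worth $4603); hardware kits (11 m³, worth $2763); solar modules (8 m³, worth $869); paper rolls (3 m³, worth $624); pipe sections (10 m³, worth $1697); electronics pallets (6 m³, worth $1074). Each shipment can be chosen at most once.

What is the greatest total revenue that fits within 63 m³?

13298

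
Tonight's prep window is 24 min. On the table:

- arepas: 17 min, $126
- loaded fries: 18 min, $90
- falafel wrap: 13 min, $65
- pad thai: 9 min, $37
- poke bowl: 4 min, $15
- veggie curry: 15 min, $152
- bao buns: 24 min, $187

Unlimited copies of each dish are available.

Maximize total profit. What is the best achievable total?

189

Ranking by ratio (profit/min): veggie curry 10.13, bao buns 7.79, arepas 7.41, loaded fries 5.00.
Best packing: pad thai + veggie curry — 24 min, 189 total.
That's the maximum — no swap from here does better than 189.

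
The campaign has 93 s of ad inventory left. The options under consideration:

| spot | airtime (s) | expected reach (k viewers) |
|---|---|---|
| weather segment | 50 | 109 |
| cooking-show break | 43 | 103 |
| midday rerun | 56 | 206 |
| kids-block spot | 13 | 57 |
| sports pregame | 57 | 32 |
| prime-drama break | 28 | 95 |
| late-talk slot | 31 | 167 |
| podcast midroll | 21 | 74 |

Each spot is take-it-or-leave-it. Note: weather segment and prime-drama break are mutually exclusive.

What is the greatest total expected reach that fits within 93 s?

By expected reach per s: late-talk slot 5.39, kids-block spot 4.38, midday rerun 3.68 lead.
Taking kids-block spot + prime-drama break + late-talk slot + podcast midroll: 93 s used, 393 in expected reach.
Next best is midday rerun + late-talk slot at 373 (87 s) — short by 20.

393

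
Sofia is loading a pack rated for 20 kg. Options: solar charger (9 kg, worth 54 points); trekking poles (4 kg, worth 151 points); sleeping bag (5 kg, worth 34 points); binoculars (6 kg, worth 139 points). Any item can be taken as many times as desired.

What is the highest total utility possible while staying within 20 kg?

Ranking by ratio (utility/kg): trekking poles 37.75, binoculars 23.17, sleeping bag 6.80.
Best packing: 5×trekking poles — 20 kg, 755 total.
That's the maximum — no swap from here does better than 755.

755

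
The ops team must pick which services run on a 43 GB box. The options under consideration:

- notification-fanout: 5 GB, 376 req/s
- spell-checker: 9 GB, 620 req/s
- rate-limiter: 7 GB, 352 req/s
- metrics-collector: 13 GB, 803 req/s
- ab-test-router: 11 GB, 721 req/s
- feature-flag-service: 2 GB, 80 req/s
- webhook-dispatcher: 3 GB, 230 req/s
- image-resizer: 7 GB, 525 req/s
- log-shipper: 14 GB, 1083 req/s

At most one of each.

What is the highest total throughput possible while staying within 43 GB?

Ranking by ratio (throughput/GB): log-shipper 77.36, webhook-dispatcher 76.67, notification-fanout 75.20.
The ratio heuristic lands on notification-fanout + spell-checker + feature-flag-service + webhook-dispatcher + image-resizer + log-shipper (2914) but leaves 3 GB idle.
Replace notification-fanout and feature-flag-service and webhook-dispatcher with metrics-collector: the trade gains 117 net, giving 3031 at 43 GB.
Every other selection either busts 43 GB or fails to beat 3031.

3031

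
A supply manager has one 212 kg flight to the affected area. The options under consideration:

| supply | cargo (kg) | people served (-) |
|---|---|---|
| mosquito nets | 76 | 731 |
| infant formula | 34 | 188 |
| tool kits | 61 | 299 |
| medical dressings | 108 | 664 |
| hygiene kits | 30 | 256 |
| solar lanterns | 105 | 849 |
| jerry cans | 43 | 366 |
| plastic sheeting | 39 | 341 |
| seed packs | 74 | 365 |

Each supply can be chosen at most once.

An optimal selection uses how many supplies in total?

3

Optimal total is 1836.
mosquito nets + hygiene kits + solar lanterns hits 1836 at 211 kg.
Any selection reaching 1836 contains exactly 3 supplies.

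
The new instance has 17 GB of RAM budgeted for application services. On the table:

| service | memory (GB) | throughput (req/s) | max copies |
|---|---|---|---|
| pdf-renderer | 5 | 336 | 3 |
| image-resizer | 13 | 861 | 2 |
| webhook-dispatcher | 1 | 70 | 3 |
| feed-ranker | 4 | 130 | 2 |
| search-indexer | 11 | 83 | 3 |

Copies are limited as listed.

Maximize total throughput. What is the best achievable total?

Greedy by ratio would take 2×pdf-renderer + 3×webhook-dispatcher + feed-ranker: 17 GB used, total 1012.
Replace webhook-dispatcher and feed-ranker with pdf-renderer: the trade gains 136 net, giving 1148 at 17 GB.

1148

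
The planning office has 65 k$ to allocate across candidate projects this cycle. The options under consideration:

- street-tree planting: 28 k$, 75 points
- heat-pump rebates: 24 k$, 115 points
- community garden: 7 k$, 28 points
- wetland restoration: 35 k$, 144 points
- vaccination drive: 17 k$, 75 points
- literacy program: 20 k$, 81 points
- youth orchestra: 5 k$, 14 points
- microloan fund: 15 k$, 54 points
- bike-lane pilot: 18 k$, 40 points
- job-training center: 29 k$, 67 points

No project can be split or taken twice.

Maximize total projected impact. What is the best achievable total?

The ratio heuristic lands on heat-pump rebates + vaccination drive + literacy program (271) but leaves 4 k$ idle.
Dropping vaccination drive and literacy program frees 37 k$; slotting in wetland restoration + youth orchestra (40 k$) lifts the total to 273 at 64 k$.

273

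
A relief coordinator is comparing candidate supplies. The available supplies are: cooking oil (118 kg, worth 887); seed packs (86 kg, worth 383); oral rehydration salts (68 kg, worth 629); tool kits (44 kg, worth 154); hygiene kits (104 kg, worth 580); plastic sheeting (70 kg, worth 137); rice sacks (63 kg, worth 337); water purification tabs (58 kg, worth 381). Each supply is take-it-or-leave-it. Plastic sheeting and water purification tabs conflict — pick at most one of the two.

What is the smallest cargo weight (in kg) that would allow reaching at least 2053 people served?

290

Look for the lowest-cargo combination reaching 2053.
Taking cooking oil + oral rehydration salts + hygiene kits gives 2096 (≥ 2053) for 290 kg.
Any bundle with less than 290 kg falls short of 2053.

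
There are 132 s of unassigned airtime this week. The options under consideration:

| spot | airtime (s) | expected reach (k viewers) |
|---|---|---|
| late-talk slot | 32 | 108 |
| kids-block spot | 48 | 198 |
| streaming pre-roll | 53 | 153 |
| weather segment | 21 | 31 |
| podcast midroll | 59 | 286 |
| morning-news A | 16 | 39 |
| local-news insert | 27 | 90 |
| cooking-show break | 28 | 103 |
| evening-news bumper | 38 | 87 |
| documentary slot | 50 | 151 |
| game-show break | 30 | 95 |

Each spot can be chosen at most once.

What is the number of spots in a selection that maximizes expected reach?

3

The maximum expected reach within 132 s is 523.
One optimal bundle: kids-block spot + podcast midroll + morning-news A (123 s).
Any selection reaching 523 contains exactly 3 spots.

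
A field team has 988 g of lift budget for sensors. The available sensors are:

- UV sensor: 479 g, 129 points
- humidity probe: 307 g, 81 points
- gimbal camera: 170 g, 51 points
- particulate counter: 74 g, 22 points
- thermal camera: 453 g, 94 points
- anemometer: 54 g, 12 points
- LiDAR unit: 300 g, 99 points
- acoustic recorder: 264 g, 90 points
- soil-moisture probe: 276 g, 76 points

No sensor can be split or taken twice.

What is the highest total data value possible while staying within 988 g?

299

Density check — acoustic recorder 0.34, LiDAR unit 0.33, gimbal camera 0.30 are the best per g.
The ratio heuristic lands on gimbal camera + particulate counter + anemometer + LiDAR unit + acoustic recorder (274) but leaves 126 g idle.
Replace gimbal camera with soil-moisture probe: the trade gains 25 net, giving 299 at 968 g.
Runner-up UV sensor + gimbal camera + particulate counter + acoustic recorder tops out at 292.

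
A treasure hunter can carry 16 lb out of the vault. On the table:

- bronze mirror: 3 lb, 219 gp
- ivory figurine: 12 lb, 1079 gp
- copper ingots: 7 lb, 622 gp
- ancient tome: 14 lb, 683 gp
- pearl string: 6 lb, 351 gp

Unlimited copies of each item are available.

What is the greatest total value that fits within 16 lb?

1298

Density check — ivory figurine 89.92, copper ingots 88.86, bronze mirror 73.00, pearl string 58.50 are the best per lb.
The ratio ordering already packs tightly: bronze mirror + ivory figurine, 15 lb, 1298.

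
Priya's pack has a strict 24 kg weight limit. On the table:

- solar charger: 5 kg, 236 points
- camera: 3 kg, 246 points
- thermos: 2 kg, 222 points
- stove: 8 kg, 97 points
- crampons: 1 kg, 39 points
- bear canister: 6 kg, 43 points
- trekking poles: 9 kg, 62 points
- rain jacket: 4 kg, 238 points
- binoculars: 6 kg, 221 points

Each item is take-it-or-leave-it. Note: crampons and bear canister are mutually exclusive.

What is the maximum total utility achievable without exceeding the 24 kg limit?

1202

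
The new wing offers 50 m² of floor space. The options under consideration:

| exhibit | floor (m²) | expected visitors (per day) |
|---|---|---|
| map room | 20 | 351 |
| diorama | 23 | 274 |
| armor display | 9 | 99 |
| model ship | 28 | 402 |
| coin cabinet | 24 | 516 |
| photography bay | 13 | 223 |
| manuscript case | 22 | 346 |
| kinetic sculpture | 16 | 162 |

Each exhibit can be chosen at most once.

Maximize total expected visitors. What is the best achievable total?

Map room + coin cabinet uses 44 of the 50 m² and totals 867.

867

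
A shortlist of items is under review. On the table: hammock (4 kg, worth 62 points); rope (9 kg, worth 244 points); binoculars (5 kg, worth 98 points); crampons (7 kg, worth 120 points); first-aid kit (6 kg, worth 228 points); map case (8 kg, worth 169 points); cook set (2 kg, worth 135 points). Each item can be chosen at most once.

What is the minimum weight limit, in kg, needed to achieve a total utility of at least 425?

Look for the lowest-weight combination reaching 425.
Taking hammock + first-aid kit + cook set gives 425 (≥ 425) for 12 kg.
No combination under 12 kg hits 425.

12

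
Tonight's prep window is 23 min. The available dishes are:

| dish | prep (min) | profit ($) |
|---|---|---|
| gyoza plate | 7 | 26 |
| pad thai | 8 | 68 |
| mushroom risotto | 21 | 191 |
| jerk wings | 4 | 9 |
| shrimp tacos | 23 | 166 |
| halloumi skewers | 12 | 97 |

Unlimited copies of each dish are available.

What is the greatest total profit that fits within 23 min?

191

Best packing: mushroom risotto — 21 min, 191 total.
The spare 2 min is too small for any remaining dish, and no exchange beats 191.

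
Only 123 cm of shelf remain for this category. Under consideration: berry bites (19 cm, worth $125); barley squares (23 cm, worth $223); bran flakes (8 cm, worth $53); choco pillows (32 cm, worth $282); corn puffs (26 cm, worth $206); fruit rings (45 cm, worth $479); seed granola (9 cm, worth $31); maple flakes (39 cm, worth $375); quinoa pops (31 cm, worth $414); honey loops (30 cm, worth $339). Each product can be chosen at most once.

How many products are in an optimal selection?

Best achievable weekly sales is 1351.
barley squares + maple flakes + quinoa pops + honey loops hits 1351 at 123 cm.
Any selection reaching 1351 contains exactly 4 products.

4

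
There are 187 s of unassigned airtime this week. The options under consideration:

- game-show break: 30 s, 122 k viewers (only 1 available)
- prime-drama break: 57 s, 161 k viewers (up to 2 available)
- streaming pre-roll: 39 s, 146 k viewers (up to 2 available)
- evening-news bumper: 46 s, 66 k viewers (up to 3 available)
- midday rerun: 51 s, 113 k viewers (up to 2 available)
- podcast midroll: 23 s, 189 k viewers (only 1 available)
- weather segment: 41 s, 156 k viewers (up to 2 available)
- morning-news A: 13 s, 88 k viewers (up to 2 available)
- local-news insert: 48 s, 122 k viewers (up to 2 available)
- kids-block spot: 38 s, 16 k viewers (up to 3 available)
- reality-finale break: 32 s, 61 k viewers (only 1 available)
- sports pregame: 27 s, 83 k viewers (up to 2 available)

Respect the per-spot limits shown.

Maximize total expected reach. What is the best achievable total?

Filling by ratio: game-show break + podcast midroll + 2×weather segment + 2×morning-news A for 799, with 26 s left unused.
The 41 s tied up in weather segment is better spent on streaming pre-roll + sports pregame — total rises to 872 (186 s).
No other feasible combination exceeds 872.

872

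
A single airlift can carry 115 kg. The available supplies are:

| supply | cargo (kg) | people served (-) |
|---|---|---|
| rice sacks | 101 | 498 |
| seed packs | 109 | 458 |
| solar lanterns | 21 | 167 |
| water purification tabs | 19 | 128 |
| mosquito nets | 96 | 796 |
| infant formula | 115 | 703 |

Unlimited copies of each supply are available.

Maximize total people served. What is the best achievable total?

924

Best packing: water purification tabs + mosquito nets — 115 kg, 924 total.
Every other selection either busts 115 kg or fails to beat 924.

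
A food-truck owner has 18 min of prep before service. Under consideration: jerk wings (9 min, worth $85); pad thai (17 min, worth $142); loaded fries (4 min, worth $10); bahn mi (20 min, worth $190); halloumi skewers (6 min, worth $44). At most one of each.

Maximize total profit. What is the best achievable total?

Density check — bahn mi 9.50, jerk wings 9.44, pad thai 8.35 are the best per min.
A density-first pass picks jerk wings + halloumi skewers — 129 at 15 min.
The 15 min tied up in jerk wings and halloumi skewers is better spent on pad thai — total rises to 142 (17 min).
The closest alternative, jerk wings + halloumi skewers, reaches only 129.

142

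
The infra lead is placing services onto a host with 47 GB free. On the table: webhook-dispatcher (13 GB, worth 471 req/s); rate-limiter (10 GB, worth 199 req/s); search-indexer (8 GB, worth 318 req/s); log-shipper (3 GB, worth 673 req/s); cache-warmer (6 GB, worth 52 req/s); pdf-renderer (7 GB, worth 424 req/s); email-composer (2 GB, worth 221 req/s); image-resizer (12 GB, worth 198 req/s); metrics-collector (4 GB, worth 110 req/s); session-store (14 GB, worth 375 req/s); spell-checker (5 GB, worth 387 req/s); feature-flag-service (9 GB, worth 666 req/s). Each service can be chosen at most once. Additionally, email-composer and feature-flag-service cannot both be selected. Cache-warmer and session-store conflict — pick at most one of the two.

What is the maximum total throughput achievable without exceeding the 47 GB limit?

2939

Webhook-dispatcher + search-indexer + log-shipper + pdf-renderer + spell-checker + feature-flag-service uses 45 of the 47 GB and totals 2939.
Next best is search-indexer + log-shipper + pdf-renderer + session-store + spell-checker + feature-flag-service at 2843 (46 GB) — short by 96.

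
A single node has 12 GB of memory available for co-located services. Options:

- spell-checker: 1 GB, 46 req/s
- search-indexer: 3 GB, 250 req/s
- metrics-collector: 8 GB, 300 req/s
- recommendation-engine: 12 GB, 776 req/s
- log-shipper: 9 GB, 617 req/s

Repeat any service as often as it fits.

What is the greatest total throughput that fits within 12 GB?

1000

The ratio ordering already packs tightly: 4×search-indexer, 12 GB, 1000.
That's the maximum — no swap from here does better than 1000.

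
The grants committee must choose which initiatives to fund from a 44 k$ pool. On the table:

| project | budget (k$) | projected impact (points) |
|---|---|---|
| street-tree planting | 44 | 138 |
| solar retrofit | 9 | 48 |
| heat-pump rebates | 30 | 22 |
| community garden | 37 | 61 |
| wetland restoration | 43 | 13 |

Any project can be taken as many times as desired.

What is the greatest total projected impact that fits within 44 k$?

192

Best packing: 4×solar retrofit — 36 k$, 192 total.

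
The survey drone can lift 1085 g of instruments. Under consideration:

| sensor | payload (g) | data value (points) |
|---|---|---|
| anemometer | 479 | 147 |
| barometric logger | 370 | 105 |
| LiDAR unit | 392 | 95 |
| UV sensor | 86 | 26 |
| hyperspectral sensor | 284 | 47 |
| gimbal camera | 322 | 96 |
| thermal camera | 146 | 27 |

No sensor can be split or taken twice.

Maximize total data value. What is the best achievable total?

By data value per g: anemometer 0.31, UV sensor 0.30, gimbal camera 0.30, barometric logger 0.28 lead.
Taking the top-ratio sensors first gives anemometer + UV sensor + gimbal camera + thermal camera for 296 (1033 g).
Replace gimbal camera with barometric logger: the trade gains 9 net, giving 305 at 1081 g.
Next best is barometric logger + LiDAR unit + gimbal camera at 296 (1084 g) — short by 9.

305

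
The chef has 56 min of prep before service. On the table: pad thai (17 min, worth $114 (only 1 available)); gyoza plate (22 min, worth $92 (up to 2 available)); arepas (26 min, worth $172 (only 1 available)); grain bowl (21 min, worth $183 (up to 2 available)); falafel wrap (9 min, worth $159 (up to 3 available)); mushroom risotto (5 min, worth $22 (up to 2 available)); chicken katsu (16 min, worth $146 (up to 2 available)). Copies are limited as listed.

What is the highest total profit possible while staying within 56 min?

682

Taking the top-ratio dishes first gives 3×falafel wrap + 2×mushroom risotto + chicken katsu for 667 (53 min).
Replace mushroom risotto and chicken katsu with grain bowl: the trade gains 15 net, giving 682 at 53 min.
That's the maximum — no swap from here does better than 682.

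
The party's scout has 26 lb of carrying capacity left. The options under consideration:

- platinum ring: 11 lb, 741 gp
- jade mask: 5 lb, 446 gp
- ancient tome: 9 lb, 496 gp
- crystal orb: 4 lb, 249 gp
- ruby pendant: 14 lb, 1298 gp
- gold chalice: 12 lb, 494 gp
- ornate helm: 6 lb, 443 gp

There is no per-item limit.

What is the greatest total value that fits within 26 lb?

Greedy by ratio would take 2×jade mask + ruby pendant: 24 lb used, total 2190.
The 14 lb tied up in ruby pendant is better spent on 3×jade mask — total rises to 2230 (25 lb).
That's the maximum — no swap from here does better than 2230.

2230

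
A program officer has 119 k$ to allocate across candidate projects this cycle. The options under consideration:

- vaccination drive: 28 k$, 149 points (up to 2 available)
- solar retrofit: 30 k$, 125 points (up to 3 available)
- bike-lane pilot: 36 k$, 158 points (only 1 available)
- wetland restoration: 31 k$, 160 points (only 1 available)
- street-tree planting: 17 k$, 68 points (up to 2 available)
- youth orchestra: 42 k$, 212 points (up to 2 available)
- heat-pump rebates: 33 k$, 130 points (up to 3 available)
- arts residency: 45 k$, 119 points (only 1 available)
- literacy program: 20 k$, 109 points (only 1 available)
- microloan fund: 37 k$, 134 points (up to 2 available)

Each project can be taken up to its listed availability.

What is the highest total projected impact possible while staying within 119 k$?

Filling by ratio: 2×vaccination drive + wetland restoration + literacy program for 567, with 12 k$ left unused.
Replace wetland restoration with youth orchestra: the trade gains 52 net, giving 619 at 118 k$.
The spare 1 k$ is too small for any remaining project, and no exchange beats 619.

619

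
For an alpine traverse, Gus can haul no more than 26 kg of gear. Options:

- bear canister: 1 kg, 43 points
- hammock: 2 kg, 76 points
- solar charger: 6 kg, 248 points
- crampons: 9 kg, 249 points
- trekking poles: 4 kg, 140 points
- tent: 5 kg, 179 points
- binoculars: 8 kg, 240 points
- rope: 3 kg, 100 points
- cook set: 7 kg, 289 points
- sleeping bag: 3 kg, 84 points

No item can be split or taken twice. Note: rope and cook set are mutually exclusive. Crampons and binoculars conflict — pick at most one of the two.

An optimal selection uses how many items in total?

6

Best achievable utility is 983.
One optimal bundle: bear canister + solar charger + trekking poles + tent + cook set + sleeping bag (26 kg).
Any selection reaching 983 contains exactly 6 items.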